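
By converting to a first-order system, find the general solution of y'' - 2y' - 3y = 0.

Let x_1 = y, x_2 = y'. Then x_1' = x_2 and x_2' = 3x_1 + 2x_2.
A = [[0,1],[3,2]]; det(A-λI) = λ^2 - 2λ - 3.
Eigenvalues λ = 3, -1 with eigenvectors (1,3), (1,-1).

y(t) = K_1e^(3t) + K_2e^(-t)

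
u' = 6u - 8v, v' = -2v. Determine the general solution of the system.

u(t) = c_1e^(-2t) - c_2e^(6t), v(t) = c_1e^(-2t)

Coefficient matrix A = [[6, -8], [0, -2]].
Characteristic polynomial det(A - λI) = λ^2 - 4λ - 12 = 0.
Eigenvalues λ = -2, 6.
For λ=-2: (A-λI) row 1 is [8, -8], so an eigenvector is (1, 1).
For λ=6: (A-λI) row 1 is [0, -8], so an eigenvector is (-1, 0).
General solution: c_1e^(-2t)(1,1) + c_2e^(6t)(-1,0).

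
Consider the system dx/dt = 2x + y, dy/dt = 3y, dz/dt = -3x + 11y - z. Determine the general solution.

x(t) = c_1e^(2t) + c_2e^(3t), y(t) = c_2e^(3t), z(t) = -c_1e^(2t) + 2c_2e^(3t) + c_3e^(-t)

Coefficient matrix A = [[2, 1, 0], [0, 3, 0], [-3, 11, -1]].
det(A - λI) = 0 gives eigenvalues λ = 2, 3, -1.
For λ=2: eigenvector (1,0,-1).
For λ=3: eigenvector (1,1,2).
For λ=-1: eigenvector (0,0,1).
General solution: c_1e^(2t)(1,0,-1) + c_2e^(3t)(1,1,2) + c_3e^(-t)(0,0,1).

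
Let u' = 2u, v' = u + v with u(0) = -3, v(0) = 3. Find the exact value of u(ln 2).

A = [[2,0],[1,1]]; eigenvalues λ = 1, 2.
Eigenvectors: (0,-1) for λ=1, (1,1) for λ=2.
From the initial condition, c_1 = -6, c_2 = -3.
u(ln 2) = (-6)(2^1)(0) + (-3)(2^2)(1) = -12.

-12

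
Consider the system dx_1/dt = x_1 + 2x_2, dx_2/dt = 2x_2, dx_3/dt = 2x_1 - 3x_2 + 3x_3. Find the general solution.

Coefficient matrix A = [[1, 2, 0], [0, 2, 0], [2, -3, 3]].
det(A - λI) = 0 gives eigenvalues λ = 1, 3, 2.
For λ=1: eigenvector (1,0,-1).
For λ=3: eigenvector (0,0,1).
For λ=2: eigenvector (2,1,-1).
General solution: C_1e^(t)(1,0,-1) + C_2e^(3t)(0,0,1) + C_3e^(2t)(2,1,-1).

x_1(t) = C_1e^(t) + 2C_3e^(2t), x_2(t) = C_3e^(2t), x_3(t) = -C_1e^(t) + C_2e^(3t) - C_3e^(2t)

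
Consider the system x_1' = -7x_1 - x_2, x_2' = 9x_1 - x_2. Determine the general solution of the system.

Coefficient matrix A = [[-7, -1], [9, -1]].
Characteristic polynomial det(A - λI) = λ^2 + 8λ + 16 = 0.
Single eigenvalue λ = -4 with algebraic multiplicity 2.
Eigenvector v = (-1,3); generalized eigenvector w with (A-λI)w=v is (1,-2).
General solution: e^(-4t)[C_1·v + C_2·(t·v + w)].

x_1(t) = -C_1e^(-4t) - C_2te^(-4t) + C_2e^(-4t), x_2(t) = 3C_1e^(-4t) + 3C_2te^(-4t) - 2C_2e^(-4t)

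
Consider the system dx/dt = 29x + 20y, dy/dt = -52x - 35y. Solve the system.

x(t) = -c_1e^(-3t)sin(4t) - 2c_1e^(-3t)cos(4t) - 2c_2e^(-3t)sin(4t) + c_2e^(-3t)cos(4t), y(t) = 2c_1e^(-3t)sin(4t) + 3c_1e^(-3t)cos(4t) + 3c_2e^(-3t)sin(4t) - 2c_2e^(-3t)cos(4t)

Coefficient matrix A = [[29, 20], [-52, -35]].
Characteristic polynomial det(A - λI) = λ^2 + 6λ + 25 = 0.
Eigenvalues λ = -3 ± 4i (complex conjugate pair).
For λ=-3+4i: an eigenvector is (-2,3) - i(-1,2) = (-2 + i, 3 - 2i).
A real fundamental pair from Re and Im of e^((-3+4i)t)v: X_1 = e^(-3t)(cos(4t)·(-2,3) + sin(4t)·(-1,2)), X_2 = e^(-3t)(sin(4t)·(-2,3) - cos(4t)·(-1,2)).
General solution: c_1X_1 + c_2X_2.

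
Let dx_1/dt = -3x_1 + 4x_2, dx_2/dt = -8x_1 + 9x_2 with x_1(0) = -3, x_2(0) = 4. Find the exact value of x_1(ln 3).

1671

A = [[-3,4],[-8,9]]; eigenvalues λ = 1, 5.
Eigenvectors: (-1,-1) for λ=1, (1,2) for λ=5.
From the initial condition, c_1 = 10, c_2 = 7.
x_1(ln 3) = (10)(3^1)(-1) + (7)(3^5)(1) = 1671.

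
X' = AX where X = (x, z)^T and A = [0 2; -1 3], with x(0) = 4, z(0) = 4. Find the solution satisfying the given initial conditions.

Coefficient matrix A = [[0, 2], [-1, 3]].
Characteristic polynomial det(A - λI) = λ^2 - 3λ + 2 = 0.
Eigenvalues λ = 1, 2.
For λ=1: (A-λI) row 1 is [-1, 2], so an eigenvector is (2, 1).
For λ=2: (A-λI) row 1 is [-2, 2], so an eigenvector is (-1, -1).
General solution: c_1e^(t)(2,1) + c_2e^(2t)(-1,-1).
Applying x(0)=4, z(0)=4 gives c_1=0, c_2=-4.

x(t) = 4e^(2t), z(t) = 4e^(2t)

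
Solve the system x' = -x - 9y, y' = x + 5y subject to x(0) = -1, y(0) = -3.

x(t) = 30te^(2t) - e^(2t), y(t) = -10te^(2t) - 3e^(2t)

Coefficient matrix A = [[-1, -9], [1, 5]].
Characteristic polynomial det(A - λI) = λ^2 - 4λ + 4 = 0.
Single eigenvalue λ = 2 with algebraic multiplicity 2.
Eigenvector v = (3,-1); generalized eigenvector w with (A-λI)w=v is (2,-1).
General solution: e^(2t)[K_1·v + K_2·(t·v + w)].
Applying x(0)=-1, y(0)=-3 gives K_1=-7, K_2=10.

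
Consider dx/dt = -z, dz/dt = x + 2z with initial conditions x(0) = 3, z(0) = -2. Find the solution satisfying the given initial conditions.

x(t) = -te^(t) + 3e^(t), z(t) = te^(t) - 2e^(t)

Coefficient matrix A = [[0, -1], [1, 2]].
Characteristic polynomial det(A - λI) = λ^2 - 2λ + 1 = 0.
Single eigenvalue λ = 1 with algebraic multiplicity 2.
Eigenvector v = (1,-1); generalized eigenvector w with (A-λI)w=v is (2,-3).
General solution: e^(t)[c_1·v + c_2·(t·v + w)].
Applying x(0)=3, z(0)=-2 gives c_1=5, c_2=-1.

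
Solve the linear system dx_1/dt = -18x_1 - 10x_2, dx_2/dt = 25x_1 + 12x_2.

x_1(t) = c_1e^(-3t)sin(5t) + c_1e^(-3t)cos(5t) + c_2e^(-3t)sin(5t) - c_2e^(-3t)cos(5t), x_2(t) = -c_1e^(-3t)sin(5t) - 2c_1e^(-3t)cos(5t) - 2c_2e^(-3t)sin(5t) + c_2e^(-3t)cos(5t)

Coefficient matrix A = [[-18, -10], [25, 12]].
Characteristic polynomial det(A - λI) = λ^2 + 6λ + 34 = 0.
Eigenvalues λ = -3 ± 5i (complex conjugate pair).
For λ=-3+5i: an eigenvector is (1,-2) - i(1,-1) = (1 - i, -2 + i).
A real fundamental pair from Re and Im of e^((-3+5i)t)v: X_1 = e^(-3t)(cos(5t)·(1,-2) + sin(5t)·(1,-1)), X_2 = e^(-3t)(sin(5t)·(1,-2) - cos(5t)·(1,-1)).
General solution: c_1X_1 + c_2X_2.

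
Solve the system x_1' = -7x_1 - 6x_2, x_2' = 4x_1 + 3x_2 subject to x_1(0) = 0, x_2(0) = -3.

Coefficient matrix A = [[-7, -6], [4, 3]].
Characteristic polynomial det(A - λI) = λ^2 + 4λ + 3 = 0.
Eigenvalues λ = -3, -1.
For λ=-3: (A-λI) row 1 is [-4, -6], so an eigenvector is (-3, 2).
For λ=-1: (A-λI) row 1 is [-6, -6], so an eigenvector is (-1, 1).
General solution: C_1e^(-3t)(-3,2) + C_2e^(-t)(-1,1).
Applying x_1(0)=0, x_2(0)=-3 gives C_1=3, C_2=-9.

x_1(t) = 9e^(-t) - 9e^(-3t), x_2(t) = -9e^(-t) + 6e^(-3t)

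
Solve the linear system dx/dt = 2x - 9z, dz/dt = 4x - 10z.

x(t) = 3K_1e^(-4t) + 3K_2te^(-4t) + 2K_2e^(-4t), z(t) = 2K_1e^(-4t) + 2K_2te^(-4t) + K_2e^(-4t)

Coefficient matrix A = [[2, -9], [4, -10]].
Characteristic polynomial det(A - λI) = λ^2 + 8λ + 16 = 0.
Single eigenvalue λ = -4 with algebraic multiplicity 2.
Eigenvector v = (3,2); generalized eigenvector w with (A-λI)w=v is (2,1).
General solution: e^(-4t)[K_1·v + K_2·(t·v + w)].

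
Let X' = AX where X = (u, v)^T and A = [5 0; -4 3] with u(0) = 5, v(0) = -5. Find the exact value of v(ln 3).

A = [[5,0],[-4,3]]; eigenvalues λ = 3, 5.
Eigenvectors: (0,1) for λ=3, (-1,2) for λ=5.
From the initial condition, c_1 = 5, c_2 = -5.
v(ln 3) = (5)(3^3)(1) + (-5)(3^5)(2) = -2295.

-2295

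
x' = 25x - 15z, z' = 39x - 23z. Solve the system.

x(t) = -c_1e^(t)sin(3t) - 2c_1e^(t)cos(3t) - 2c_2e^(t)sin(3t) + c_2e^(t)cos(3t), z(t) = -2c_1e^(t)sin(3t) - 3c_1e^(t)cos(3t) - 3c_2e^(t)sin(3t) + 2c_2e^(t)cos(3t)

Coefficient matrix A = [[25, -15], [39, -23]].
Characteristic polynomial det(A - λI) = λ^2 - 2λ + 10 = 0.
Eigenvalues λ = 1 ± 3i (complex conjugate pair).
For λ=1+3i: an eigenvector is (-2,-3) - i(-1,-2) = (-2 + i, -3 + 2i).
A real fundamental pair from Re and Im of e^((1+3i)t)v: X_1 = e^(t)(cos(3t)·(-2,-3) + sin(3t)·(-1,-2)), X_2 = e^(t)(sin(3t)·(-2,-3) - cos(3t)·(-1,-2)).
General solution: c_1X_1 + c_2X_2.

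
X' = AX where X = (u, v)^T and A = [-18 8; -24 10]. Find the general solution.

Coefficient matrix A = [[-18, 8], [-24, 10]].
Characteristic polynomial det(A - λI) = λ^2 + 8λ + 12 = 0.
Eigenvalues λ = -6, -2.
For λ=-6: (A-λI) row 1 is [-12, 8], so an eigenvector is (2, 3).
For λ=-2: (A-λI) row 1 is [-16, 8], so an eigenvector is (-1, -2).
General solution: K_1e^(-6t)(2,3) + K_2e^(-2t)(-1,-2).

u(t) = 2K_1e^(-6t) - K_2e^(-2t), v(t) = 3K_1e^(-6t) - 2K_2e^(-2t)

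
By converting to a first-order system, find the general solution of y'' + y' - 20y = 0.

y(t) = K_1e^(4t) + K_2e^(-5t)

Let x_1 = y, x_2 = y'. Then x_1' = x_2 and x_2' = 20x_1 - x_2.
A = [[0,1],[20,-1]]; det(A-λI) = λ^2 + λ - 20.
Eigenvalues λ = 4, -5 with eigenvectors (1,4), (1,-5).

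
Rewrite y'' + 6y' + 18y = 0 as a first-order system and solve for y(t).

y(t) = c_1e^(-3t)cos(3t) + c_2e^(-3t)sin(3t)

Let x_1 = y, x_2 = y'. Then x_1' = x_2 and x_2' = -18x_1 - 6x_2.
A = [[0,1],[-18,-6]]; det(A-λI) = λ^2 + 6λ + 18.
Eigenvalues λ = -3 ± 3i.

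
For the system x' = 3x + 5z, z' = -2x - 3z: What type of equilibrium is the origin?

A = [[3,5],[-2,-3]]; det(A-λI) = λ^2 + 1.
λ = 0 ± i: zero real part.

center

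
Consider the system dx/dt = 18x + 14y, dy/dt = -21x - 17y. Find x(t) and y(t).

Coefficient matrix A = [[18, 14], [-21, -17]].
Characteristic polynomial det(A - λI) = λ^2 - λ - 12 = 0.
Eigenvalues λ = -3, 4.
For λ=-3: (A-λI) row 1 is [21, 14], so an eigenvector is (2, -3).
For λ=4: (A-λI) row 1 is [14, 14], so an eigenvector is (1, -1).
General solution: c_1e^(-3t)(2,-3) + c_2e^(4t)(1,-1).

x(t) = 2c_1e^(-3t) + c_2e^(4t), y(t) = -3c_1e^(-3t) - c_2e^(4t)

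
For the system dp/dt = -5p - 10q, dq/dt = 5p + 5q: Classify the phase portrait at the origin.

A = [[-5,-10],[5,5]]; det(A-λI) = λ^2 + 25.
λ = 0 ± 5i: zero real part.

center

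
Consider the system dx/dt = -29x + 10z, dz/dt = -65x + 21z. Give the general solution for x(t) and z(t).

x(t) = -c_1e^(-4t)sin(5t) + c_1e^(-4t)cos(5t) + c_2e^(-4t)sin(5t) + c_2e^(-4t)cos(5t), z(t) = -3c_1e^(-4t)sin(5t) + 2c_1e^(-4t)cos(5t) + 2c_2e^(-4t)sin(5t) + 3c_2e^(-4t)cos(5t)

Coefficient matrix A = [[-29, 10], [-65, 21]].
Characteristic polynomial det(A - λI) = λ^2 + 8λ + 41 = 0.
Eigenvalues λ = -4 ± 5i (complex conjugate pair).
For λ=-4+5i: an eigenvector is (1,2) - i(-1,-3) = (1 + i, 2 + 3i).
A real fundamental pair from Re and Im of e^((-4+5i)t)v: X_1 = e^(-4t)(cos(5t)·(1,2) + sin(5t)·(-1,-3)), X_2 = e^(-4t)(sin(5t)·(1,2) - cos(5t)·(-1,-3)).
General solution: c_1X_1 + c_2X_2.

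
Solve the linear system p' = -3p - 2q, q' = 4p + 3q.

Coefficient matrix A = [[-3, -2], [4, 3]].
Characteristic polynomial det(A - λI) = λ^2 - 1 = 0.
Eigenvalues λ = -1, 1.
For λ=-1: (A-λI) row 1 is [-2, -2], so an eigenvector is (-1, 1).
For λ=1: (A-λI) row 1 is [-4, -2], so an eigenvector is (-1, 2).
General solution: C_1e^(-t)(-1,1) + C_2e^(t)(-1,2).

p(t) = -C_1e^(-t) - C_2e^(t), q(t) = C_1e^(-t) + 2C_2e^(t)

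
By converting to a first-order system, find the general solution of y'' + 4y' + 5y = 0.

Let x_1 = y, x_2 = y'. Then x_1' = x_2 and x_2' = -5x_1 - 4x_2.
A = [[0,1],[-5,-4]]; det(A-λI) = λ^2 + 4λ + 5.
Eigenvalues λ = -2 ± i.

y(t) = c_1e^(-2t)cos(t) + c_2e^(-2t)sin(t)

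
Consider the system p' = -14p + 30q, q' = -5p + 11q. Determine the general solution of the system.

Coefficient matrix A = [[-14, 30], [-5, 11]].
Characteristic polynomial det(A - λI) = λ^2 + 3λ - 4 = 0.
Eigenvalues λ = 1, -4.
For λ=1: (A-λI) row 1 is [-15, 30], so an eigenvector is (-2, -1).
For λ=-4: (A-λI) row 1 is [-10, 30], so an eigenvector is (3, 1).
General solution: c_1e^(t)(-2,-1) + c_2e^(-4t)(3,1).

p(t) = -2c_1e^(t) + 3c_2e^(-4t), q(t) = -c_1e^(t) + c_2e^(-4t)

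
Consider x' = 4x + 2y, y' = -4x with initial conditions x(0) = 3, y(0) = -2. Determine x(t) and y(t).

x(t) = e^(2t)sin(2t) + 3e^(2t)cos(2t), y(t) = -4e^(2t)sin(2t) - 2e^(2t)cos(2t)

Coefficient matrix A = [[4, 2], [-4, 0]].
Characteristic polynomial det(A - λI) = λ^2 - 4λ + 8 = 0.
Eigenvalues λ = 2 ± 2i (complex conjugate pair).
For λ=2+2i: an eigenvector is (-1,1) - i(0,1) = (-1, 1 - i).
A real fundamental pair from Re and Im of e^((2+2i)t)v: X_1 = e^(2t)(cos(2t)·(-1,1) + sin(2t)·(0,1)), X_2 = e^(2t)(sin(2t)·(-1,1) - cos(2t)·(0,1)).
General solution: K_1X_1 + K_2X_2.
Applying x(0)=3, y(0)=-2 gives K_1=-3, K_2=-1.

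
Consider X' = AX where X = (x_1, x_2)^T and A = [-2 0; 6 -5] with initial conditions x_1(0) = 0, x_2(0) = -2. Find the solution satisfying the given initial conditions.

Coefficient matrix A = [[-2, 0], [6, -5]].
Characteristic polynomial det(A - λI) = λ^2 + 7λ + 10 = 0.
Eigenvalues λ = -5, -2.
For λ=-5: (A-λI) row 1 is [3, 0], so an eigenvector is (0, 1).
For λ=-2: (A-λI) row 2 is [6, -3], so an eigenvector is (-1, -2).
General solution: C_1e^(-5t)(0,1) + C_2e^(-2t)(-1,-2).
Applying x_1(0)=0, x_2(0)=-2 gives C_1=-2, C_2=0.

x_1(t) = 0, x_2(t) = -2e^(-5t)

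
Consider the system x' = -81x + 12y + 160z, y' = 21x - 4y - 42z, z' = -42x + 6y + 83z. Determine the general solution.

Coefficient matrix A = [[-81, 12, 160], [21, -4, -42], [-42, 6, 83]].
det(A - λI) = 0 gives eigenvalues λ = 3, -4, -1.
For λ=3: eigenvector (-11,3,-6).
For λ=-4: eigenvector (-4,1,-2).
For λ=-1: eigenvector (2,0,1).
General solution: C_1e^(3t)(-11,3,-6) + C_2e^(-4t)(-4,1,-2) + C_3e^(-t)(2,0,1).

x(t) = -11C_1e^(3t) - 4C_2e^(-4t) + 2C_3e^(-t), y(t) = 3C_1e^(3t) + C_2e^(-4t), z(t) = -6C_1e^(3t) - 2C_2e^(-4t) + C_3e^(-t)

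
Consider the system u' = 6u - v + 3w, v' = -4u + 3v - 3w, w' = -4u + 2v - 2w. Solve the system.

Coefficient matrix A = [[6, -1, 3], [-4, 3, -3], [-4, 2, -2]].
det(A - λI) = 0 gives eigenvalues λ = 2, 1, 4.
For λ=2: eigenvector (-1,2,2).
For λ=1: eigenvector (-1,1,2).
For λ=4: eigenvector (1,-1,-1).
General solution: C_1e^(2t)(-1,2,2) + C_2e^(t)(-1,1,2) + C_3e^(4t)(1,-1,-1).

u(t) = -C_1e^(2t) - C_2e^(t) + C_3e^(4t), v(t) = 2C_1e^(2t) + C_2e^(t) - C_3e^(4t), w(t) = 2C_1e^(2t) + 2C_2e^(t) - C_3e^(4t)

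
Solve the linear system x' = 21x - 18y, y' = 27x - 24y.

Coefficient matrix A = [[21, -18], [27, -24]].
Characteristic polynomial det(A - λI) = λ^2 + 3λ - 18 = 0.
Eigenvalues λ = -6, 3.
For λ=-6: (A-λI) row 1 is [27, -18], so an eigenvector is (-2, -3).
For λ=3: (A-λI) row 1 is [18, -18], so an eigenvector is (-1, -1).
General solution: C_1e^(-6t)(-2,-3) + C_2e^(3t)(-1,-1).

x(t) = -2C_1e^(-6t) - C_2e^(3t), y(t) = -3C_1e^(-6t) - C_2e^(3t)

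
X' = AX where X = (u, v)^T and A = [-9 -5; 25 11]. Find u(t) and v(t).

Coefficient matrix A = [[-9, -5], [25, 11]].
Characteristic polynomial det(A - λI) = λ^2 - 2λ + 26 = 0.
Eigenvalues λ = 1 ± 5i (complex conjugate pair).
For λ=1+5i: an eigenvector is (0,-1) - i(1,-2) = (0 - i, -1 + 2i).
A real fundamental pair from Re and Im of e^((1+5i)t)v: X_1 = e^(t)(cos(5t)·(0,-1) + sin(5t)·(1,-2)), X_2 = e^(t)(sin(5t)·(0,-1) - cos(5t)·(1,-2)).
General solution: c_1X_1 + c_2X_2.

u(t) = c_1e^(t)sin(5t) - c_2e^(t)cos(5t), v(t) = -2c_1e^(t)sin(5t) - c_1e^(t)cos(5t) - c_2e^(t)sin(5t) + 2c_2e^(t)cos(5t)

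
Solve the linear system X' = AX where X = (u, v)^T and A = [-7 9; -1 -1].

Coefficient matrix A = [[-7, 9], [-1, -1]].
Characteristic polynomial det(A - λI) = λ^2 + 8λ + 16 = 0.
Single eigenvalue λ = -4 with algebraic multiplicity 2.
Eigenvector v = (3,1); generalized eigenvector w with (A-λI)w=v is (-1,0).
General solution: e^(-4t)[c_1·v + c_2·(t·v + w)].

u(t) = 3c_1e^(-4t) + 3c_2te^(-4t) - c_2e^(-4t), v(t) = c_1e^(-4t) + c_2te^(-4t)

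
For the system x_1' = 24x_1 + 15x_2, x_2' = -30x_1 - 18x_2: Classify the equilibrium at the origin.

unstable spiral

A = [[24,15],[-30,-18]]; det(A-λI) = λ^2 - 6λ + 18.
λ = 3 ± 3i: positive real part.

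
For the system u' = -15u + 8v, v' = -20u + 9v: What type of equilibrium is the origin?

A = [[-15,8],[-20,9]]; det(A-λI) = λ^2 + 6λ + 25.
λ = -3 ± 4i: negative real part.

stable spiral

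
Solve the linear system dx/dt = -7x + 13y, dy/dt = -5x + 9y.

Coefficient matrix A = [[-7, 13], [-5, 9]].
Characteristic polynomial det(A - λI) = λ^2 - 2λ + 2 = 0.
Eigenvalues λ = 1 ± i (complex conjugate pair).
For λ=1+i: an eigenvector is (2,1) - i(-3,-2) = (2 + 3i, 1 + 2i).
A real fundamental pair from Re and Im of e^((1+i)t)v: X_1 = e^(t)(cos(t)·(2,1) + sin(t)·(-3,-2)), X_2 = e^(t)(sin(t)·(2,1) - cos(t)·(-3,-2)).
General solution: c_1X_1 + c_2X_2.

x(t) = -3c_1e^(t)sin(t) + 2c_1e^(t)cos(t) + 2c_2e^(t)sin(t) + 3c_2e^(t)cos(t), y(t) = -2c_1e^(t)sin(t) + c_1e^(t)cos(t) + c_2e^(t)sin(t) + 2c_2e^(t)cos(t)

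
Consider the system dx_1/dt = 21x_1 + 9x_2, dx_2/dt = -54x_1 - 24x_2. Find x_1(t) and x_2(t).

Coefficient matrix A = [[21, 9], [-54, -24]].
Characteristic polynomial det(A - λI) = λ^2 + 3λ - 18 = 0.
Eigenvalues λ = 3, -6.
For λ=3: (A-λI) row 1 is [18, 9], so an eigenvector is (1, -2).
For λ=-6: (A-λI) row 1 is [27, 9], so an eigenvector is (1, -3).
General solution: K_1e^(3t)(1,-2) + K_2e^(-6t)(1,-3).

x_1(t) = K_1e^(3t) + K_2e^(-6t), x_2(t) = -2K_1e^(3t) - 3K_2e^(-6t)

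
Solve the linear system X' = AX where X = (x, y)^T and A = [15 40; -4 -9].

x(t) = 3c_1e^(3t)sin(4t) + c_1e^(3t)cos(4t) + c_2e^(3t)sin(4t) - 3c_2e^(3t)cos(4t), y(t) = -c_1e^(3t)sin(4t) + c_2e^(3t)cos(4t)

Coefficient matrix A = [[15, 40], [-4, -9]].
Characteristic polynomial det(A - λI) = λ^2 - 6λ + 25 = 0.
Eigenvalues λ = 3 ± 4i (complex conjugate pair).
For λ=3+4i: an eigenvector is (1,0) - i(3,-1) = (1 - 3i, 0 + i).
A real fundamental pair from Re and Im of e^((3+4i)t)v: X_1 = e^(3t)(cos(4t)·(1,0) + sin(4t)·(3,-1)), X_2 = e^(3t)(sin(4t)·(1,0) - cos(4t)·(3,-1)).
General solution: c_1X_1 + c_2X_2.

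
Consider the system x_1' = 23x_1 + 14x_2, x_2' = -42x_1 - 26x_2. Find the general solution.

x_1(t) = C_1e^(-5t) + 2C_2e^(2t), x_2(t) = -2C_1e^(-5t) - 3C_2e^(2t)

Coefficient matrix A = [[23, 14], [-42, -26]].
Characteristic polynomial det(A - λI) = λ^2 + 3λ - 10 = 0.
Eigenvalues λ = -5, 2.
For λ=-5: (A-λI) row 1 is [28, 14], so an eigenvector is (1, -2).
For λ=2: (A-λI) row 1 is [21, 14], so an eigenvector is (2, -3).
General solution: C_1e^(-5t)(1,-2) + C_2e^(2t)(2,-3).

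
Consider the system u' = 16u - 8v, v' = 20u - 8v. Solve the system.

Coefficient matrix A = [[16, -8], [20, -8]].
Characteristic polynomial det(A - λI) = λ^2 - 8λ + 32 = 0.
Eigenvalues λ = 4 ± 4i (complex conjugate pair).
For λ=4+4i: an eigenvector is (1,2) - i(-1,-1) = (1 + i, 2 + i).
A real fundamental pair from Re and Im of e^((4+4i)t)v: X_1 = e^(4t)(cos(4t)·(1,2) + sin(4t)·(-1,-1)), X_2 = e^(4t)(sin(4t)·(1,2) - cos(4t)·(-1,-1)).
General solution: C_1X_1 + C_2X_2.

u(t) = -C_1e^(4t)sin(4t) + C_1e^(4t)cos(4t) + C_2e^(4t)sin(4t) + C_2e^(4t)cos(4t), v(t) = -C_1e^(4t)sin(4t) + 2C_1e^(4t)cos(4t) + 2C_2e^(4t)sin(4t) + C_2e^(4t)cos(4t)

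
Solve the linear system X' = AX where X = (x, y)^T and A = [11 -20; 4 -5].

Coefficient matrix A = [[11, -20], [4, -5]].
Characteristic polynomial det(A - λI) = λ^2 - 6λ + 25 = 0.
Eigenvalues λ = 3 ± 4i (complex conjugate pair).
For λ=3+4i: an eigenvector is (2,1) - i(-1,0) = (2 + i, 1).
A real fundamental pair from Re and Im of e^((3+4i)t)v: X_1 = e^(3t)(cos(4t)·(2,1) + sin(4t)·(-1,0)), X_2 = e^(3t)(sin(4t)·(2,1) - cos(4t)·(-1,0)).
General solution: C_1X_1 + C_2X_2.

x(t) = -C_1e^(3t)sin(4t) + 2C_1e^(3t)cos(4t) + 2C_2e^(3t)sin(4t) + C_2e^(3t)cos(4t), y(t) = C_1e^(3t)cos(4t) + C_2e^(3t)sin(4t)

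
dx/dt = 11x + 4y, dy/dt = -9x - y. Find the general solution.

Coefficient matrix A = [[11, 4], [-9, -1]].
Characteristic polynomial det(A - λI) = λ^2 - 10λ + 25 = 0.
Single eigenvalue λ = 5 with algebraic multiplicity 2.
Eigenvector v = (2,-3); generalized eigenvector w with (A-λI)w=v is (-1,2).
General solution: e^(5t)[c_1·v + c_2·(t·v + w)].

x(t) = 2c_1e^(5t) + 2c_2te^(5t) - c_2e^(5t), y(t) = -3c_1e^(5t) - 3c_2te^(5t) + 2c_2e^(5t)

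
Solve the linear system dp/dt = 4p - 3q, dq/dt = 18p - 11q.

Coefficient matrix A = [[4, -3], [18, -11]].
Characteristic polynomial det(A - λI) = λ^2 + 7λ + 10 = 0.
Eigenvalues λ = -5, -2.
For λ=-5: (A-λI) row 1 is [9, -3], so an eigenvector is (1, 3).
For λ=-2: (A-λI) row 1 is [6, -3], so an eigenvector is (1, 2).
General solution: c_1e^(-5t)(1,3) + c_2e^(-2t)(1,2).

p(t) = c_1e^(-5t) + c_2e^(-2t), q(t) = 3c_1e^(-5t) + 2c_2e^(-2t)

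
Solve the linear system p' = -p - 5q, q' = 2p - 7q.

Coefficient matrix A = [[-1, -5], [2, -7]].
Characteristic polynomial det(A - λI) = λ^2 + 8λ + 17 = 0.
Eigenvalues λ = -4 ± i (complex conjugate pair).
For λ=-4+i: an eigenvector is (-2,-1) - i(-1,-1) = (-2 + i, -1 + i).
A real fundamental pair from Re and Im of e^((-4+i)t)v: X_1 = e^(-4t)(cos(t)·(-2,-1) + sin(t)·(-1,-1)), X_2 = e^(-4t)(sin(t)·(-2,-1) - cos(t)·(-1,-1)).
General solution: K_1X_1 + K_2X_2.

p(t) = -K_1e^(-4t)sin(t) - 2K_1e^(-4t)cos(t) - 2K_2e^(-4t)sin(t) + K_2e^(-4t)cos(t), q(t) = -K_1e^(-4t)sin(t) - K_1e^(-4t)cos(t) - K_2e^(-4t)sin(t) + K_2e^(-4t)cos(t)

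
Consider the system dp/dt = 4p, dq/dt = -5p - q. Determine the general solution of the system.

p(t) = K_2e^(4t), q(t) = -K_1e^(-t) - K_2e^(4t)

Coefficient matrix A = [[4, 0], [-5, -1]].
Characteristic polynomial det(A - λI) = λ^2 - 3λ - 4 = 0.
Eigenvalues λ = -1, 4.
For λ=-1: (A-λI) row 1 is [5, 0], so an eigenvector is (0, -1).
For λ=4: (A-λI) row 2 is [-5, -5], so an eigenvector is (1, -1).
General solution: K_1e^(-t)(0,-1) + K_2e^(4t)(1,-1).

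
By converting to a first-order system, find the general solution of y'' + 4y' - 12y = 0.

Let x_1 = y, x_2 = y'. Then x_1' = x_2 and x_2' = 12x_1 - 4x_2.
A = [[0,1],[12,-4]]; det(A-λI) = λ^2 + 4λ - 12.
Eigenvalues λ = -6, 2 with eigenvectors (1,-6), (1,2).

y(t) = K_1e^(-6t) + K_2e^(2t)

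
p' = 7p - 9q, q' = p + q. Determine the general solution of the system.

Coefficient matrix A = [[7, -9], [1, 1]].
Characteristic polynomial det(A - λI) = λ^2 - 8λ + 16 = 0.
Single eigenvalue λ = 4 with algebraic multiplicity 2.
Eigenvector v = (-3,-1); generalized eigenvector w with (A-λI)w=v is (-1,0).
General solution: e^(4t)[c_1·v + c_2·(t·v + w)].

p(t) = -3c_1e^(4t) - 3c_2te^(4t) - c_2e^(4t), q(t) = -c_1e^(4t) - c_2te^(4t)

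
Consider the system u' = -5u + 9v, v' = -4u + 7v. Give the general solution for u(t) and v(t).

u(t) = 3C_1e^(t) + 3C_2te^(t) + C_2e^(t), v(t) = 2C_1e^(t) + 2C_2te^(t) + C_2e^(t)

Coefficient matrix A = [[-5, 9], [-4, 7]].
Characteristic polynomial det(A - λI) = λ^2 - 2λ + 1 = 0.
Single eigenvalue λ = 1 with algebraic multiplicity 2.
Eigenvector v = (3,2); generalized eigenvector w with (A-λI)w=v is (1,1).
General solution: e^(t)[C_1·v + C_2·(t·v + w)].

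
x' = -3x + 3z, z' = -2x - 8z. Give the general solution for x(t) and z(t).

Coefficient matrix A = [[-3, 3], [-2, -8]].
Characteristic polynomial det(A - λI) = λ^2 + 11λ + 30 = 0.
Eigenvalues λ = -5, -6.
For λ=-5: (A-λI) row 1 is [2, 3], so an eigenvector is (3, -2).
For λ=-6: (A-λI) row 1 is [3, 3], so an eigenvector is (-1, 1).
General solution: c_1e^(-5t)(3,-2) + c_2e^(-6t)(-1,1).

x(t) = 3c_1e^(-5t) - c_2e^(-6t), z(t) = -2c_1e^(-5t) + c_2e^(-6t)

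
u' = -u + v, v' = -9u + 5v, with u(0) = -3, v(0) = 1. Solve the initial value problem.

Coefficient matrix A = [[-1, 1], [-9, 5]].
Characteristic polynomial det(A - λI) = λ^2 - 4λ + 4 = 0.
Single eigenvalue λ = 2 with algebraic multiplicity 2.
Eigenvector v = (-1,-3); generalized eigenvector w with (A-λI)w=v is (1,2).
General solution: e^(2t)[c_1·v + c_2·(t·v + w)].
Applying u(0)=-3, v(0)=1 gives c_1=-7, c_2=-10.

u(t) = 10te^(2t) - 3e^(2t), v(t) = 30te^(2t) + e^(2t)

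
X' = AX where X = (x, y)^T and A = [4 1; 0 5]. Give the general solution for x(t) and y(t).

Coefficient matrix A = [[4, 1], [0, 5]].
Characteristic polynomial det(A - λI) = λ^2 - 9λ + 20 = 0.
Eigenvalues λ = 5, 4.
For λ=5: (A-λI) row 1 is [-1, 1], so an eigenvector is (1, 1).
For λ=4: (A-λI) row 1 is [0, 1], so an eigenvector is (-1, 0).
General solution: K_1e^(5t)(1,1) + K_2e^(4t)(-1,0).

x(t) = K_1e^(5t) - K_2e^(4t), y(t) = K_1e^(5t)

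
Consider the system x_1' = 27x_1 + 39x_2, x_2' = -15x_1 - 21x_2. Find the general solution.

x_1(t) = 2C_1e^(3t)sin(3t) - 3C_1e^(3t)cos(3t) - 3C_2e^(3t)sin(3t) - 2C_2e^(3t)cos(3t), x_2(t) = -C_1e^(3t)sin(3t) + 2C_1e^(3t)cos(3t) + 2C_2e^(3t)sin(3t) + C_2e^(3t)cos(3t)

Coefficient matrix A = [[27, 39], [-15, -21]].
Characteristic polynomial det(A - λI) = λ^2 - 6λ + 18 = 0.
Eigenvalues λ = 3 ± 3i (complex conjugate pair).
For λ=3+3i: an eigenvector is (-3,2) - i(2,-1) = (-3 - 2i, 2 + i).
A real fundamental pair from Re and Im of e^((3+3i)t)v: X_1 = e^(3t)(cos(3t)·(-3,2) + sin(3t)·(2,-1)), X_2 = e^(3t)(sin(3t)·(-3,2) - cos(3t)·(2,-1)).
General solution: C_1X_1 + C_2X_2.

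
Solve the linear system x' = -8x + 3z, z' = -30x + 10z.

Coefficient matrix A = [[-8, 3], [-30, 10]].
Characteristic polynomial det(A - λI) = λ^2 - 2λ + 10 = 0.
Eigenvalues λ = 1 ± 3i (complex conjugate pair).
For λ=1+3i: an eigenvector is (0,1) - i(1,3) = (0 - i, 1 - 3i).
A real fundamental pair from Re and Im of e^((1+3i)t)v: X_1 = e^(t)(cos(3t)·(0,1) + sin(3t)·(1,3)), X_2 = e^(t)(sin(3t)·(0,1) - cos(3t)·(1,3)).
General solution: C_1X_1 + C_2X_2.

x(t) = C_1e^(t)sin(3t) - C_2e^(t)cos(3t), z(t) = 3C_1e^(t)sin(3t) + C_1e^(t)cos(3t) + C_2e^(t)sin(3t) - 3C_2e^(t)cos(3t)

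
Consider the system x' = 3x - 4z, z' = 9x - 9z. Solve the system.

x(t) = -2K_1e^(-3t) - 2K_2te^(-3t) + K_2e^(-3t), z(t) = -3K_1e^(-3t) - 3K_2te^(-3t) + 2K_2e^(-3t)

Coefficient matrix A = [[3, -4], [9, -9]].
Characteristic polynomial det(A - λI) = λ^2 + 6λ + 9 = 0.
Single eigenvalue λ = -3 with algebraic multiplicity 2.
Eigenvector v = (-2,-3); generalized eigenvector w with (A-λI)w=v is (1,2).
General solution: e^(-3t)[K_1·v + K_2·(t·v + w)].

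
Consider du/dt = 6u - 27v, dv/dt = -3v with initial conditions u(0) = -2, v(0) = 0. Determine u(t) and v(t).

u(t) = -2e^(6t), v(t) = 0

Coefficient matrix A = [[6, -27], [0, -3]].
Characteristic polynomial det(A - λI) = λ^2 - 3λ - 18 = 0.
Eigenvalues λ = -3, 6.
For λ=-3: (A-λI) row 1 is [9, -27], so an eigenvector is (-3, -1).
For λ=6: (A-λI) row 1 is [0, -27], so an eigenvector is (1, 0).
General solution: C_1e^(-3t)(-3,-1) + C_2e^(6t)(1,0).
Applying u(0)=-2, v(0)=0 gives C_1=0, C_2=-2.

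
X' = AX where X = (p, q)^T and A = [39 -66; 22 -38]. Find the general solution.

Coefficient matrix A = [[39, -66], [22, -38]].
Characteristic polynomial det(A - λI) = λ^2 - λ - 30 = 0.
Eigenvalues λ = 6, -5.
For λ=6: (A-λI) row 1 is [33, -66], so an eigenvector is (2, 1).
For λ=-5: (A-λI) row 1 is [44, -66], so an eigenvector is (-3, -2).
General solution: C_1e^(6t)(2,1) + C_2e^(-5t)(-3,-2).

p(t) = 2C_1e^(6t) - 3C_2e^(-5t), q(t) = C_1e^(6t) - 2C_2e^(-5t)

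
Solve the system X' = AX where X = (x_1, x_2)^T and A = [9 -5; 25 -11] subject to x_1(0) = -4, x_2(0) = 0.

x_1(t) = -8e^(-t)sin(5t) - 4e^(-t)cos(5t), x_2(t) = -20e^(-t)sin(5t)

Coefficient matrix A = [[9, -5], [25, -11]].
Characteristic polynomial det(A - λI) = λ^2 + 2λ + 26 = 0.
Eigenvalues λ = -1 ± 5i (complex conjugate pair).
For λ=-1+5i: an eigenvector is (0,-1) - i(1,2) = (0 - i, -1 - 2i).
A real fundamental pair from Re and Im of e^((-1+5i)t)v: X_1 = e^(-t)(cos(5t)·(0,-1) + sin(5t)·(1,2)), X_2 = e^(-t)(sin(5t)·(0,-1) - cos(5t)·(1,2)).
General solution: K_1X_1 + K_2X_2.
Applying x_1(0)=-4, x_2(0)=0 gives K_1=-8, K_2=4.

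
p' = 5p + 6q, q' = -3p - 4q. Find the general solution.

Coefficient matrix A = [[5, 6], [-3, -4]].
Characteristic polynomial det(A - λI) = λ^2 - λ - 2 = 0.
Eigenvalues λ = 2, -1.
For λ=2: (A-λI) row 1 is [3, 6], so an eigenvector is (-2, 1).
For λ=-1: (A-λI) row 1 is [6, 6], so an eigenvector is (1, -1).
General solution: c_1e^(2t)(-2,1) + c_2e^(-t)(1,-1).

p(t) = -2c_1e^(2t) + c_2e^(-t), q(t) = c_1e^(2t) - c_2e^(-t)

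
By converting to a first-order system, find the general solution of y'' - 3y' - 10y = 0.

Let x_1 = y, x_2 = y'. Then x_1' = x_2 and x_2' = 10x_1 + 3x_2.
A = [[0,1],[10,3]]; det(A-λI) = λ^2 - 3λ - 10.
Eigenvalues λ = 5, -2 with eigenvectors (1,5), (1,-2).

y(t) = C_1e^(5t) + C_2e^(-2t)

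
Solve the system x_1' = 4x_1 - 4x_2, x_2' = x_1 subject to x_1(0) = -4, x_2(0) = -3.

x_1(t) = 4te^(2t) - 4e^(2t), x_2(t) = 2te^(2t) - 3e^(2t)

Coefficient matrix A = [[4, -4], [1, 0]].
Characteristic polynomial det(A - λI) = λ^2 - 4λ + 4 = 0.
Single eigenvalue λ = 2 with algebraic multiplicity 2.
Eigenvector v = (-2,-1); generalized eigenvector w with (A-λI)w=v is (3,2).
General solution: e^(2t)[c_1·v + c_2·(t·v + w)].
Applying x_1(0)=-4, x_2(0)=-3 gives c_1=-1, c_2=-2.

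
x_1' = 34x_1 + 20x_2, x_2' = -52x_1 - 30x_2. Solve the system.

Coefficient matrix A = [[34, 20], [-52, -30]].
Characteristic polynomial det(A - λI) = λ^2 - 4λ + 20 = 0.
Eigenvalues λ = 2 ± 4i (complex conjugate pair).
For λ=2+4i: an eigenvector is (-1,2) - i(2,-3) = (-1 - 2i, 2 + 3i).
A real fundamental pair from Re and Im of e^((2+4i)t)v: X_1 = e^(2t)(cos(4t)·(-1,2) + sin(4t)·(2,-3)), X_2 = e^(2t)(sin(4t)·(-1,2) - cos(4t)·(2,-3)).
General solution: c_1X_1 + c_2X_2.

x_1(t) = 2c_1e^(2t)sin(4t) - c_1e^(2t)cos(4t) - c_2e^(2t)sin(4t) - 2c_2e^(2t)cos(4t), x_2(t) = -3c_1e^(2t)sin(4t) + 2c_1e^(2t)cos(4t) + 2c_2e^(2t)sin(4t) + 3c_2e^(2t)cos(4t)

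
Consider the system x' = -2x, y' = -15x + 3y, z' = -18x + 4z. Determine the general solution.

Coefficient matrix A = [[-2, 0, 0], [-15, 3, 0], [-18, 0, 4]].
det(A - λI) = 0 gives eigenvalues λ = -2, 4, 3.
For λ=-2: eigenvector (1,3,3).
For λ=4: eigenvector (0,0,1).
For λ=3: eigenvector (0,1,0).
General solution: C_1e^(-2t)(1,3,3) + C_2e^(4t)(0,0,1) + C_3e^(3t)(0,1,0).

x(t) = C_1e^(-2t), y(t) = 3C_1e^(-2t) + C_3e^(3t), z(t) = 3C_1e^(-2t) + C_2e^(4t)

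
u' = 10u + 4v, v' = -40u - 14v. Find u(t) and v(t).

u(t) = -c_1e^(-2t)cos(4t) - c_2e^(-2t)sin(4t), v(t) = c_1e^(-2t)sin(4t) + 3c_1e^(-2t)cos(4t) + 3c_2e^(-2t)sin(4t) - c_2e^(-2t)cos(4t)

Coefficient matrix A = [[10, 4], [-40, -14]].
Characteristic polynomial det(A - λI) = λ^2 + 4λ + 20 = 0.
Eigenvalues λ = -2 ± 4i (complex conjugate pair).
For λ=-2+4i: an eigenvector is (-1,3) - i(0,1) = (-1, 3 - i).
A real fundamental pair from Re and Im of e^((-2+4i)t)v: X_1 = e^(-2t)(cos(4t)·(-1,3) + sin(4t)·(0,1)), X_2 = e^(-2t)(sin(4t)·(-1,3) - cos(4t)·(0,1)).
General solution: c_1X_1 + c_2X_2.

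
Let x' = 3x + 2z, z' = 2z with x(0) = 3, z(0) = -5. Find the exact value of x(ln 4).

A = [[3,2],[0,2]]; eigenvalues λ = 3, 2.
Eigenvectors: (-1,0) for λ=3, (-2,1) for λ=2.
From the initial condition, c_1 = 7, c_2 = -5.
x(ln 4) = (7)(4^3)(-1) + (-5)(4^2)(-2) = -288.

-288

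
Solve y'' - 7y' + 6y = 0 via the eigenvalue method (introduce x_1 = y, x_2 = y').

y(t) = K_1e^(t) + K_2e^(6t)

Let x_1 = y, x_2 = y'. Then x_1' = x_2 and x_2' = -6x_1 + 7x_2.
A = [[0,1],[-6,7]]; det(A-λI) = λ^2 - 7λ + 6.
Eigenvalues λ = 1, 6 with eigenvectors (1,1), (1,6).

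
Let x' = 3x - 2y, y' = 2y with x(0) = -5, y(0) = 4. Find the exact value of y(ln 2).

16

A = [[3,-2],[0,2]]; eigenvalues λ = 2, 3.
Eigenvectors: (2,1) for λ=2, (-1,0) for λ=3.
From the initial condition, c_1 = 4, c_2 = 13.
y(ln 2) = (4)(2^2)(1) + (13)(2^3)(0) = 16.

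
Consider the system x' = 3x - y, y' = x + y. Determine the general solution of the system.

Coefficient matrix A = [[3, -1], [1, 1]].
Characteristic polynomial det(A - λI) = λ^2 - 4λ + 4 = 0.
Single eigenvalue λ = 2 with algebraic multiplicity 2.
Eigenvector v = (-1,-1); generalized eigenvector w with (A-λI)w=v is (0,1).
General solution: e^(2t)[K_1·v + K_2·(t·v + w)].

x(t) = -K_1e^(2t) - K_2te^(2t), y(t) = -K_1e^(2t) - K_2te^(2t) + K_2e^(2t)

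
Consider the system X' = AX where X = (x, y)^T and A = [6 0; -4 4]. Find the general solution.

x(t) = c_1e^(6t), y(t) = -2c_1e^(6t) + c_2e^(4t)

Coefficient matrix A = [[6, 0], [-4, 4]].
Characteristic polynomial det(A - λI) = λ^2 - 10λ + 24 = 0.
Eigenvalues λ = 6, 4.
For λ=6: (A-λI) row 2 is [-4, -2], so an eigenvector is (1, -2).
For λ=4: (A-λI) row 1 is [2, 0], so an eigenvector is (0, 1).
General solution: c_1e^(6t)(1,-2) + c_2e^(4t)(0,1).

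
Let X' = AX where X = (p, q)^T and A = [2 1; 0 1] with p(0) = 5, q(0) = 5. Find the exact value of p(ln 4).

A = [[2,1],[0,1]]; eigenvalues λ = 2, 1.
Eigenvectors: (1,0) for λ=2, (-1,1) for λ=1.
From the initial condition, c_1 = 10, c_2 = 5.
p(ln 4) = (10)(4^2)(1) + (5)(4^1)(-1) = 140.

140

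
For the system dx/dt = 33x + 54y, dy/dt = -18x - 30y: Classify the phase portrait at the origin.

saddle

A = [[33,54],[-18,-30]]; det(A-λI) = λ^2 - 3λ - 18.
λ = -3, 6: opposite signs.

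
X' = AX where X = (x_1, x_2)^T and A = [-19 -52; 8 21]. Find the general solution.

x_1(t) = -3C_1e^(t)sin(4t) - 2C_1e^(t)cos(4t) - 2C_2e^(t)sin(4t) + 3C_2e^(t)cos(4t), x_2(t) = C_1e^(t)sin(4t) + C_1e^(t)cos(4t) + C_2e^(t)sin(4t) - C_2e^(t)cos(4t)

Coefficient matrix A = [[-19, -52], [8, 21]].
Characteristic polynomial det(A - λI) = λ^2 - 2λ + 17 = 0.
Eigenvalues λ = 1 ± 4i (complex conjugate pair).
For λ=1+4i: an eigenvector is (-2,1) - i(-3,1) = (-2 + 3i, 1 - i).
A real fundamental pair from Re and Im of e^((1+4i)t)v: X_1 = e^(t)(cos(4t)·(-2,1) + sin(4t)·(-3,1)), X_2 = e^(t)(sin(4t)·(-2,1) - cos(4t)·(-3,1)).
General solution: C_1X_1 + C_2X_2.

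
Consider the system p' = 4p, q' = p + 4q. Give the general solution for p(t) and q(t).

p(t) = C_2e^(4t), q(t) = C_1e^(4t) + C_2te^(4t) + 2C_2e^(4t)

Coefficient matrix A = [[4, 0], [1, 4]].
Characteristic polynomial det(A - λI) = λ^2 - 8λ + 16 = 0.
Single eigenvalue λ = 4 with algebraic multiplicity 2.
Eigenvector v = (0,1); generalized eigenvector w with (A-λI)w=v is (1,2).
General solution: e^(4t)[C_1·v + C_2·(t·v + w)].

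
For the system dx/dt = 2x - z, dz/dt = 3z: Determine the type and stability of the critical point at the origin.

A = [[2,-1],[0,3]]; det(A-λI) = λ^2 - 5λ + 6.
λ = 2, 3: both positive.

unstable node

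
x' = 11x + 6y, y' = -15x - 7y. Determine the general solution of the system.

x(t) = -K_1e^(2t)sin(3t) + K_1e^(2t)cos(3t) + K_2e^(2t)sin(3t) + K_2e^(2t)cos(3t), y(t) = K_1e^(2t)sin(3t) - 2K_1e^(2t)cos(3t) - 2K_2e^(2t)sin(3t) - K_2e^(2t)cos(3t)

Coefficient matrix A = [[11, 6], [-15, -7]].
Characteristic polynomial det(A - λI) = λ^2 - 4λ + 13 = 0.
Eigenvalues λ = 2 ± 3i (complex conjugate pair).
For λ=2+3i: an eigenvector is (1,-2) - i(-1,1) = (1 + i, -2 - i).
A real fundamental pair from Re and Im of e^((2+3i)t)v: X_1 = e^(2t)(cos(3t)·(1,-2) + sin(3t)·(-1,1)), X_2 = e^(2t)(sin(3t)·(1,-2) - cos(3t)·(-1,1)).
General solution: K_1X_1 + K_2X_2.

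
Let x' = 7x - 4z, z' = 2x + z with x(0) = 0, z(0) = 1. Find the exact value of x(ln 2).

-48

A = [[7,-4],[2,1]]; eigenvalues λ = 3, 5.
Eigenvectors: (1,1) for λ=3, (2,1) for λ=5.
From the initial condition, c_1 = 2, c_2 = -1.
x(ln 2) = (2)(2^3)(1) + (-1)(2^5)(2) = -48.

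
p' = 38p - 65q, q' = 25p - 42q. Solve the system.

p(t) = 2C_1e^(-2t)sin(5t) - 3C_1e^(-2t)cos(5t) - 3C_2e^(-2t)sin(5t) - 2C_2e^(-2t)cos(5t), q(t) = C_1e^(-2t)sin(5t) - 2C_1e^(-2t)cos(5t) - 2C_2e^(-2t)sin(5t) - C_2e^(-2t)cos(5t)

Coefficient matrix A = [[38, -65], [25, -42]].
Characteristic polynomial det(A - λI) = λ^2 + 4λ + 29 = 0.
Eigenvalues λ = -2 ± 5i (complex conjugate pair).
For λ=-2+5i: an eigenvector is (-3,-2) - i(2,1) = (-3 - 2i, -2 - i).
A real fundamental pair from Re and Im of e^((-2+5i)t)v: X_1 = e^(-2t)(cos(5t)·(-3,-2) + sin(5t)·(2,1)), X_2 = e^(-2t)(sin(5t)·(-3,-2) - cos(5t)·(2,1)).
General solution: C_1X_1 + C_2X_2.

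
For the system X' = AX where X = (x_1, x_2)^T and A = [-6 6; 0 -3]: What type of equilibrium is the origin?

A = [[-6,6],[0,-3]]; det(A-λI) = λ^2 + 9λ + 18.
λ = -3, -6: both negative.

stable node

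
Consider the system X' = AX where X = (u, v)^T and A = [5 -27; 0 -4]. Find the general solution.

Coefficient matrix A = [[5, -27], [0, -4]].
Characteristic polynomial det(A - λI) = λ^2 - λ - 20 = 0.
Eigenvalues λ = 5, -4.
For λ=5: (A-λI) row 1 is [0, -27], so an eigenvector is (1, 0).
For λ=-4: (A-λI) row 1 is [9, -27], so an eigenvector is (-3, -1).
General solution: K_1e^(5t)(1,0) + K_2e^(-4t)(-3,-1).

u(t) = K_1e^(5t) - 3K_2e^(-4t), v(t) = -K_2e^(-4t)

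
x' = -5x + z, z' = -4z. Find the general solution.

Coefficient matrix A = [[-5, 1], [0, -4]].
Characteristic polynomial det(A - λI) = λ^2 + 9λ + 20 = 0.
Eigenvalues λ = -5, -4.
For λ=-5: (A-λI) row 1 is [0, 1], so an eigenvector is (-1, 0).
For λ=-4: (A-λI) row 1 is [-1, 1], so an eigenvector is (1, 1).
General solution: K_1e^(-5t)(-1,0) + K_2e^(-4t)(1,1).

x(t) = -K_1e^(-5t) + K_2e^(-4t), z(t) = K_2e^(-4t)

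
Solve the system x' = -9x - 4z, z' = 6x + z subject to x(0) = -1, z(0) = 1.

x(t) = -e^(-5t), z(t) = e^(-5t)

Coefficient matrix A = [[-9, -4], [6, 1]].
Characteristic polynomial det(A - λI) = λ^2 + 8λ + 15 = 0.
Eigenvalues λ = -5, -3.
For λ=-5: (A-λI) row 1 is [-4, -4], so an eigenvector is (1, -1).
For λ=-3: (A-λI) row 1 is [-6, -4], so an eigenvector is (2, -3).
General solution: C_1e^(-5t)(1,-1) + C_2e^(-3t)(2,-3).
Applying x(0)=-1, z(0)=1 gives C_1=-1, C_2=0.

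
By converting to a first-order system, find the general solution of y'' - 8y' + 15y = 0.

y(t) = C_1e^(5t) + C_2e^(3t)

Let x_1 = y, x_2 = y'. Then x_1' = x_2 and x_2' = -15x_1 + 8x_2.
A = [[0,1],[-15,8]]; det(A-λI) = λ^2 - 8λ + 15.
Eigenvalues λ = 5, 3 with eigenvectors (1,5), (1,3).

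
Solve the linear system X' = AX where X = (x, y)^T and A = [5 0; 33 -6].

Coefficient matrix A = [[5, 0], [33, -6]].
Characteristic polynomial det(A - λI) = λ^2 + λ - 30 = 0.
Eigenvalues λ = -6, 5.
For λ=-6: (A-λI) row 1 is [11, 0], so an eigenvector is (0, 1).
For λ=5: (A-λI) row 2 is [33, -11], so an eigenvector is (1, 3).
General solution: C_1e^(-6t)(0,1) + C_2e^(5t)(1,3).

x(t) = C_2e^(5t), y(t) = C_1e^(-6t) + 3C_2e^(5t)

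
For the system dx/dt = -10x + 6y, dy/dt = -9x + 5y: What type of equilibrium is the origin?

stable node

A = [[-10,6],[-9,5]]; det(A-λI) = λ^2 + 5λ + 4.
λ = -1, -4: both negative.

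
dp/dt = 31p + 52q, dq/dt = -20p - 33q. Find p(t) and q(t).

Coefficient matrix A = [[31, 52], [-20, -33]].
Characteristic polynomial det(A - λI) = λ^2 + 2λ + 17 = 0.
Eigenvalues λ = -1 ± 4i (complex conjugate pair).
For λ=-1+4i: an eigenvector is (-3,2) - i(2,-1) = (-3 - 2i, 2 + i).
A real fundamental pair from Re and Im of e^((-1+4i)t)v: X_1 = e^(-t)(cos(4t)·(-3,2) + sin(4t)·(2,-1)), X_2 = e^(-t)(sin(4t)·(-3,2) - cos(4t)·(2,-1)).
General solution: c_1X_1 + c_2X_2.

p(t) = 2c_1e^(-t)sin(4t) - 3c_1e^(-t)cos(4t) - 3c_2e^(-t)sin(4t) - 2c_2e^(-t)cos(4t), q(t) = -c_1e^(-t)sin(4t) + 2c_1e^(-t)cos(4t) + 2c_2e^(-t)sin(4t) + c_2e^(-t)cos(4t)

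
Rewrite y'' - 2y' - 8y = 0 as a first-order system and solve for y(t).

Let x_1 = y, x_2 = y'. Then x_1' = x_2 and x_2' = 8x_1 + 2x_2.
A = [[0,1],[8,2]]; det(A-λI) = λ^2 - 2λ - 8.
Eigenvalues λ = 4, -2 with eigenvectors (1,4), (1,-2).

y(t) = c_1e^(4t) + c_2e^(-2t)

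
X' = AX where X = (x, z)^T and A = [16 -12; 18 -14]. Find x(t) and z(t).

Coefficient matrix A = [[16, -12], [18, -14]].
Characteristic polynomial det(A - λI) = λ^2 - 2λ - 8 = 0.
Eigenvalues λ = -2, 4.
For λ=-2: (A-λI) row 1 is [18, -12], so an eigenvector is (2, 3).
For λ=4: (A-λI) row 1 is [12, -12], so an eigenvector is (-1, -1).
General solution: c_1e^(-2t)(2,3) + c_2e^(4t)(-1,-1).

x(t) = 2c_1e^(-2t) - c_2e^(4t), z(t) = 3c_1e^(-2t) - c_2e^(4t)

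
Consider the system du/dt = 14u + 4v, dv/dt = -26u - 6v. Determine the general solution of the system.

Coefficient matrix A = [[14, 4], [-26, -6]].
Characteristic polynomial det(A - λI) = λ^2 - 8λ + 20 = 0.
Eigenvalues λ = 4 ± 2i (complex conjugate pair).
For λ=4+2i: an eigenvector is (-1,2) - i(-1,3) = (-1 + i, 2 - 3i).
A real fundamental pair from Re and Im of e^((4+2i)t)v: X_1 = e^(4t)(cos(2t)·(-1,2) + sin(2t)·(-1,3)), X_2 = e^(4t)(sin(2t)·(-1,2) - cos(2t)·(-1,3)).
General solution: C_1X_1 + C_2X_2.

u(t) = -C_1e^(4t)sin(2t) - C_1e^(4t)cos(2t) - C_2e^(4t)sin(2t) + C_2e^(4t)cos(2t), v(t) = 3C_1e^(4t)sin(2t) + 2C_1e^(4t)cos(2t) + 2C_2e^(4t)sin(2t) - 3C_2e^(4t)cos(2t)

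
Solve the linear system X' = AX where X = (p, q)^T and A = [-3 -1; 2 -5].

Coefficient matrix A = [[-3, -1], [2, -5]].
Characteristic polynomial det(A - λI) = λ^2 + 8λ + 17 = 0.
Eigenvalues λ = -4 ± i (complex conjugate pair).
For λ=-4+i: an eigenvector is (0,1) - i(-1,-1) = (0 + i, 1 + i).
A real fundamental pair from Re and Im of e^((-4+i)t)v: X_1 = e^(-4t)(cos(t)·(0,1) + sin(t)·(-1,-1)), X_2 = e^(-4t)(sin(t)·(0,1) - cos(t)·(-1,-1)).
General solution: C_1X_1 + C_2X_2.

p(t) = -C_1e^(-4t)sin(t) + C_2e^(-4t)cos(t), q(t) = -C_1e^(-4t)sin(t) + C_1e^(-4t)cos(t) + C_2e^(-4t)sin(t) + C_2e^(-4t)cos(t)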